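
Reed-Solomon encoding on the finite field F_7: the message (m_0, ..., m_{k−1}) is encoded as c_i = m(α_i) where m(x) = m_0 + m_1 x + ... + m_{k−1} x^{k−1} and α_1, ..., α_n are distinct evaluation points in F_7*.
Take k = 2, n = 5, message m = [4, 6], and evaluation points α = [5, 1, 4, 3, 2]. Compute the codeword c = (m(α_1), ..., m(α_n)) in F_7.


c = [6, 3, 0, 1, 2]

Message polynomial: m(x) = 4 + 6·x (mod 7).
For each evaluation point α_i, compute m(α_i) mod 7:
  α_1 = 5: Horner steps 6 → 6, so m(5) = 6.
  α_2 = 1: Horner steps 6 → 3, so m(1) = 3.
  α_3 = 4: Horner steps 6 → 0, so m(4) = 0.
  α_4 = 3: Horner steps 6 → 1, so m(3) = 1.
  α_5 = 2: Horner steps 6 → 2, so m(2) = 2.
Codeword c = [6, 3, 0, 1, 2] ∈ F_7^5.


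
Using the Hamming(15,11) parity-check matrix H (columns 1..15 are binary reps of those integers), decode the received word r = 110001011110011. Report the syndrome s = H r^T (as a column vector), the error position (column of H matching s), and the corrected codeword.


s = (0, 1, 0, 0)^T, error position = 4, corrected codeword c = 110101011110011

Compute s = H r^T mod 2 one row at a time:
  s_1 = 1 + 1 + 1 + 1 + 0 + 0 + 1 + 1 = 6 ≡ 0 (mod 2).
  s_2 = 0 + 0 + 1 + 0 + 0 + 0 + 1 + 1 = 3 ≡ 1 (mod 2).
  s_3 = 1 + 0 + 1 + 0 + 1 + 1 + 1 + 1 = 6 ≡ 0 (mod 2).
  s_4 = 1 + 0 + 0 + 0 + 1 + 1 + 0 + 1 = 4 ≡ 0 (mod 2).
s = (0, 1, 0, 0)^T — this equals column 4 of H (binary 0100), so error is at position 4.
Correct: flip bit 4 of r = 110001011110011 to get c = 110101011110011.


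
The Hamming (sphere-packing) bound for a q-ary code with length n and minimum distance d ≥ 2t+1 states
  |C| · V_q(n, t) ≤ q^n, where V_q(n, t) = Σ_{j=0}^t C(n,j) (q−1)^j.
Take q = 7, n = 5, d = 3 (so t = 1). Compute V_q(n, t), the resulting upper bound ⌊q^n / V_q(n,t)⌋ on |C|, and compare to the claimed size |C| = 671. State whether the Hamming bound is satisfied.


V_q(n, t) = 31, q^n = 16807, Hamming bound = 542, |C| = 671 > bound (violated).

Step 1: Compute V_q(n, t) = Σ_{j=0}^1 C(n, j) (q−1)^j.
  j = 0: C(5,0)·(6)^0 = 1·1 = 1.
  j = 1: C(5,1)·(6)^1 = 5·6 = 30.
  V_q(n, t) = 1 + 30 = 31.
Step 2: q^n = 7^5 = 16807.
Step 3: Hamming bound ⌊q^n / V_q(n,t)⌋ = ⌊16807/31⌋ = 542.
Step 4: Compare |C| = 671 to 542: violated.
The claimed |C| lies above the Hamming bound, so no 7-ary code of length 5 with d ≥ 3 can have 671 codewords.


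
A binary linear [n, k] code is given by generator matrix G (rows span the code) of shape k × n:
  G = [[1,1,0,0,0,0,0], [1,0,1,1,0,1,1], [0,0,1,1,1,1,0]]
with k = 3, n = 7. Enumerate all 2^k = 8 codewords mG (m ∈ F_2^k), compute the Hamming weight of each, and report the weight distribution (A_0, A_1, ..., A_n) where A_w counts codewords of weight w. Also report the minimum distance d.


Weight distribution: A_0 = 1, A_2 = 1, A_3 = 2, A_4 = 1, A_5 = 2, A_6 = 1. Minimum distance d = 2.

Enumerate all 2^3 = 8 messages m ∈ F_2^3.
For each, compute codeword c = mG in F_2^7, then tally its weight.
  m = 000 → c = 0000000, weight = 0.
  m = 100 → c = 1100000, weight = 2.
  m = 010 → c = 1011011, weight = 5.
  m = 110 → c = 0111011, weight = 5.
  m = 001 → c = 0011110, weight = 4.
  m = 101 → c = 1111110, weight = 6.
  m = 011 → c = 1000101, weight = 3.
  m = 111 → c = 0100101, weight = 3.
Tally weights:
  weight 0: 1 codewords.
  weight 2: 1 codewords.
  weight 3: 2 codewords.
  weight 4: 1 codewords.
  weight 5: 2 codewords.
  weight 6: 1 codewords.
Minimum distance d = smallest w > 0 with A_w > 0 = 2.
Sanity: Σ A_w = 8 = 2^3 = 8 ✓.


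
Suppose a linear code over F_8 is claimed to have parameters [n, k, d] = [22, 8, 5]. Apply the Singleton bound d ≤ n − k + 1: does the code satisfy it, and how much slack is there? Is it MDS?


Singleton RHS = n − k + 1 = 15, slack = 10, bound satisfied, not MDS.

Singleton bound: d ≤ n − k + 1.
Here n = 22, k = 8, so n − k + 1 = 15.
Given d = 5, check d ≤ 15: YES.
Slack = (n − k + 1) − d = 10.
The code is NOT MDS (slack = 10 > 0).
Description: the claimed parameters are [22, 8, 5]_8; such a code would be non-MDS.


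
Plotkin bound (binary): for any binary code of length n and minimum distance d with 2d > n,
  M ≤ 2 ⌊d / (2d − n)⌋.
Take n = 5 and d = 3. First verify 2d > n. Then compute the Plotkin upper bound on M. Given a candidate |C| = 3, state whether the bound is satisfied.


Plotkin bound M ≤ 6; given |C| = 3 ≤ bound (satisfied).

Check applicability: 2d = 6, n = 5.
2d − n = 1 > 0, so Plotkin applies.
Compute d/(2d−n) = 3/1 ≈ 3.0000.
⌊d/(2d−n)⌋ = 3.
Plotkin bound: M ≤ 2·3 = 6.
Given |C| = 3, check: satisfied.
This |C| is below the Plotkin bound.


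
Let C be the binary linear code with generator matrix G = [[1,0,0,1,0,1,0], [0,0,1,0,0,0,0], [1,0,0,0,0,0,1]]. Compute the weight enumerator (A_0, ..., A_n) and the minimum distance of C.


Weight distribution: A_0 = 1, A_1 = 1, A_2 = 1, A_3 = 3, A_4 = 2. Minimum distance d = 1.

Enumerate all 2^3 = 8 messages m ∈ F_2^3.
For each, compute codeword c = mG in F_2^7, then tally its weight.
  m = 000 → c = 0000000, weight = 0.
  m = 100 → c = 1001010, weight = 3.
  m = 010 → c = 0010000, weight = 1.
  m = 110 → c = 1011010, weight = 4.
  m = 001 → c = 1000001, weight = 2.
  m = 101 → c = 0001011, weight = 3.
  m = 011 → c = 1010001, weight = 3.
  m = 111 → c = 0011011, weight = 4.
Tally weights:
  weight 0: 1 codewords.
  weight 1: 1 codewords.
  weight 2: 1 codewords.
  weight 3: 3 codewords.
  weight 4: 2 codewords.
Minimum distance d = smallest w > 0 with A_w > 0 = 1.
Sanity: Σ A_w = 8 = 2^3 = 8 ✓.


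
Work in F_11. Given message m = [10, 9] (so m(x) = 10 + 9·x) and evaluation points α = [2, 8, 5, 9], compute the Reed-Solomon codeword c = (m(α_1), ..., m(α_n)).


c = [6, 5, 0, 3]

Message polynomial: m(x) = 10 + 9·x (mod 11).
For each evaluation point α_i, compute m(α_i) mod 11:
  α_1 = 2: Horner steps 9 → 6, so m(2) = 6.
  α_2 = 8: Horner steps 9 → 5, so m(8) = 5.
  α_3 = 5: Horner steps 9 → 0, so m(5) = 0.
  α_4 = 9: Horner steps 9 → 3, so m(9) = 3.
Codeword c = [6, 5, 0, 3] ∈ F_11^4.


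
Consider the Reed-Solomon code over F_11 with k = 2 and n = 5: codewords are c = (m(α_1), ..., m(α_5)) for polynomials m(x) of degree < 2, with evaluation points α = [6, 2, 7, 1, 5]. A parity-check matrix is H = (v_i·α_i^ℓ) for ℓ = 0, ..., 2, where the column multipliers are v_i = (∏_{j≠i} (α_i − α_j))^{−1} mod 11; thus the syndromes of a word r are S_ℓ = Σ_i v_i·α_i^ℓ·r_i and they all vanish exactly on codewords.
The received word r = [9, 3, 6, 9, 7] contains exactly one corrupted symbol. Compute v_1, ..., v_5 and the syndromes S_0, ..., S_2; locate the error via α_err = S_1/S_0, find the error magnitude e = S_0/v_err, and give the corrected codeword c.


S = (4, 2, 1), error at position 1, error magnitude e = 8, c = [1, 3, 6, 9, 7].

Step 1: column multipliers v_i = (∏_{j≠i}(α_i − α_j))^{−1} mod 11.
  i = 1 (α = 6): (6−2)(6−7)(6−1)(6−5) = 4·(−1)·5·1 = −20 ≡ 2, so v_1 = 2^{−1} = 6 (mod 11).
  i = 2 (α = 2): (2−6)(2−7)(2−1)(2−5) = (−4)·(−5)·1·(−3) = −60 ≡ 6, so v_2 = 6^{−1} = 2 (mod 11).
  i = 3 (α = 7): (7−6)(7−2)(7−1)(7−5) = 1·5·6·2 = 60 ≡ 5, so v_3 = 5^{−1} = 9 (mod 11).
  i = 4 (α = 1): (1−6)(1−2)(1−7)(1−5) = (−5)·(−1)·(−6)·(−4) = 120 ≡ 10, so v_4 = 10^{−1} = 10 (mod 11).
  i = 5 (α = 5): (5−6)(5−2)(5−7)(5−1) = (−1)·3·(−2)·4 = 24 ≡ 2, so v_5 = 2^{−1} = 6 (mod 11).
  v = [6, 2, 9, 10, 6].
Step 2: syndromes of r = [9, 3, 6, 9, 7] (all sums mod 11).
  S_0 = Σ v_i r_i = 6·9 + 2·3 + 9·6 + 10·9 + 6·7 = 246 ≡ 4.
  S_1 = Σ v_i α_i r_i = 6·6·9 + 2·2·3 + 9·7·6 + 10·1·9 + 6·5·7 = 1014 ≡ 2.
  α_i^2 mod 11 = [3, 4, 5, 1, 3].
  S_2 = Σ v_i α_i^2 r_i = 6·3·9 + 2·4·3 + 9·5·6 + 10·1·9 + 6·3·7 = 672 ≡ 1.
  S = (4, 2, 1) ≠ 0, so r is not a codeword (an error is present).
Step 3: locate the error. For a single error e at position i, S_ℓ = v_i·e·α_i^ℓ, so α_err = S_1/S_0.
  S_0^{−1} = 4^{−1} = 3 (mod 11), so α_err = 2·3 = 6 ≡ 6 = α_1. Error position i = 1.
  Consistency check: S_2/S_1 = 1·6 = 6 ≡ 6 = α_err ✓ (single-error assumption holds).
Step 4: error magnitude e = S_0/v_1 = S_0·∏_{j≠1}(α_1 − α_j) = 4·2 = 8 ≡ 8 (mod 11).
Step 5: correct position 1: c_1 = r_1 − e = 9 − 8 ≡ 1 (mod 11). Hence c = [1, 3, 6, 9, 7].
  Check: interpolating c through the α_i gives m(x) = 4 + 5·x (degree < 2) with m(α_i) = c_i for every i, so c is indeed a codeword.


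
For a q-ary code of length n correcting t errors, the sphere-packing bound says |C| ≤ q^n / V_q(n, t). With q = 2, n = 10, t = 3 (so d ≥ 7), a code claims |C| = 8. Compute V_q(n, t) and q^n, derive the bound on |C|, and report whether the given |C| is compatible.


V_q(n, t) = 176, q^n = 1024, Hamming bound = 5, |C| = 8 > bound (violated).

Step 1: Compute V_q(n, t) = Σ_{j=0}^3 C(n, j) (q−1)^j.
  j = 0: C(10,0)·(1)^0 = 1·1 = 1.
  j = 1: C(10,1)·(1)^1 = 10·1 = 10.
  j = 2: C(10,2)·(1)^2 = 45·1 = 45.
  j = 3: C(10,3)·(1)^3 = 120·1 = 120.
  V_q(n, t) = 1 + 10 + 45 + 120 = 176.
Step 2: q^n = 2^10 = 1024.
Step 3: Hamming bound ⌊q^n / V_q(n,t)⌋ = ⌊1024/176⌋ = 5.
Step 4: Compare |C| = 8 to 5: violated.
The claimed |C| lies above the Hamming bound, so no 2-ary code of length 10 with d ≥ 7 can have 8 codewords.


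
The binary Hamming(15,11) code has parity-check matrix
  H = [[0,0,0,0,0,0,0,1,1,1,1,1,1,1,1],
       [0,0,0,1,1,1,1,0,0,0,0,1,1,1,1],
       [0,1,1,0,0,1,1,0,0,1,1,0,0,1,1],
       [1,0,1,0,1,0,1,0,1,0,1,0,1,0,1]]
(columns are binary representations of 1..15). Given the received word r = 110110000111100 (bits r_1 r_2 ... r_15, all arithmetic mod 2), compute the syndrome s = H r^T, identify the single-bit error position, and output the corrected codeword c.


s = (0, 0, 1, 0)^T, error position = 2, corrected codeword c = 100110000111100

Compute s = H r^T mod 2 one row at a time:
  s_1 = 0 + 0 + 1 + 1 + 1 + 1 + 0 + 0 = 4 ≡ 0 (mod 2).
  s_2 = 1 + 1 + 0 + 0 + 1 + 1 + 0 + 0 = 4 ≡ 0 (mod 2).
  s_3 = 1 + 0 + 0 + 0 + 1 + 1 + 0 + 0 = 3 ≡ 1 (mod 2).
  s_4 = 1 + 0 + 1 + 0 + 0 + 1 + 1 + 0 = 4 ≡ 0 (mod 2).
s = (0, 0, 1, 0)^T — this equals column 2 of H (binary 0010), so error is at position 2.
Correct: flip bit 2 of r = 110110000111100 to get c = 100110000111100.


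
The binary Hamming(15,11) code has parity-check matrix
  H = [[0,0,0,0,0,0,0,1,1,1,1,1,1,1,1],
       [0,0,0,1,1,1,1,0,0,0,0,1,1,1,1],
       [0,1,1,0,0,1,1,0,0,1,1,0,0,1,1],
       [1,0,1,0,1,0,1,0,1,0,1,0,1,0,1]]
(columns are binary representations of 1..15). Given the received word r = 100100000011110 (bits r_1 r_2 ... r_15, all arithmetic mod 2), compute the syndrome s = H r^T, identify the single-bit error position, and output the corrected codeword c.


s = (0, 0, 0, 1)^T, error position = 1, corrected codeword c = 000100000011110

Compute s = H r^T mod 2 one row at a time:
  s_1 = 0 + 0 + 0 + 1 + 1 + 1 + 1 + 0 = 4 ≡ 0 (mod 2).
  s_2 = 1 + 0 + 0 + 0 + 1 + 1 + 1 + 0 = 4 ≡ 0 (mod 2).
  s_3 = 0 + 0 + 0 + 0 + 0 + 1 + 1 + 0 = 2 ≡ 0 (mod 2).
  s_4 = 1 + 0 + 0 + 0 + 0 + 1 + 1 + 0 = 3 ≡ 1 (mod 2).
s = (0, 0, 0, 1)^T — this equals column 1 of H (binary 0001), so error is at position 1.
Correct: flip bit 1 of r = 100100000011110 to get c = 000100000011110.


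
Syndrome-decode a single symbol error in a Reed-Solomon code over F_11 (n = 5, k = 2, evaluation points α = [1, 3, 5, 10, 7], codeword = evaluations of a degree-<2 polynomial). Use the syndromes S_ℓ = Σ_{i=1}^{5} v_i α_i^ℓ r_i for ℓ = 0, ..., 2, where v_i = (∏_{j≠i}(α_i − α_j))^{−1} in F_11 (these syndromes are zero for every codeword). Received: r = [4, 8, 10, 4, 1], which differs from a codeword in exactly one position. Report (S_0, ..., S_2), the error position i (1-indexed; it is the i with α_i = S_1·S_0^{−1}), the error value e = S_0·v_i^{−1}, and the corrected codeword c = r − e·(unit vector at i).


S = (3, 3, 3), error at position 1, error magnitude e = 9, c = [6, 8, 10, 4, 1].

Step 1: column multipliers v_i = (∏_{j≠i}(α_i − α_j))^{−1} mod 11.
  i = 1 (α = 1): (1−3)(1−5)(1−10)(1−7) = (−2)·(−4)·(−9)·(−6) = 432 ≡ 3, so v_1 = 3^{−1} = 4 (mod 11).
  i = 2 (α = 3): (3−1)(3−5)(3−10)(3−7) = 2·(−2)·(−7)·(−4) = −112 ≡ 9, so v_2 = 9^{−1} = 5 (mod 11).
  i = 3 (α = 5): (5−1)(5−3)(5−10)(5−7) = 4·2·(−5)·(−2) = 80 ≡ 3, so v_3 = 3^{−1} = 4 (mod 11).
  i = 4 (α = 10): (10−1)(10−3)(10−5)(10−7) = 9·7·5·3 = 945 ≡ 10, so v_4 = 10^{−1} = 10 (mod 11).
  i = 5 (α = 7): (7−1)(7−3)(7−5)(7−10) = 6·4·2·(−3) = −144 ≡ 10, so v_5 = 10^{−1} = 10 (mod 11).
  v = [4, 5, 4, 10, 10].
Step 2: syndromes of r = [4, 8, 10, 4, 1] (all sums mod 11).
  S_0 = Σ v_i r_i = 4·4 + 5·8 + 4·10 + 10·4 + 10·1 = 146 ≡ 3.
  S_1 = Σ v_i α_i r_i = 4·1·4 + 5·3·8 + 4·5·10 + 10·10·4 + 10·7·1 = 806 ≡ 3.
  α_i^2 mod 11 = [1, 9, 3, 1, 5].
  S_2 = Σ v_i α_i^2 r_i = 4·1·4 + 5·9·8 + 4·3·10 + 10·1·4 + 10·5·1 = 586 ≡ 3.
  S = (3, 3, 3) ≠ 0, so r is not a codeword (an error is present).
Step 3: locate the error. For a single error e at position i, S_ℓ = v_i·e·α_i^ℓ, so α_err = S_1/S_0.
  S_0^{−1} = 3^{−1} = 4 (mod 11), so α_err = 3·4 = 12 ≡ 1 = α_1. Error position i = 1.
  Consistency check: S_2/S_1 = 3·4 = 12 ≡ 1 = α_err ✓ (single-error assumption holds).
Step 4: error magnitude e = S_0/v_1 = S_0·∏_{j≠1}(α_1 − α_j) = 3·3 = 9 ≡ 9 (mod 11).
Step 5: correct position 1: c_1 = r_1 − e = 4 − 9 ≡ 6 (mod 11). Hence c = [6, 8, 10, 4, 1].
  Check: interpolating c through the α_i gives m(x) = 5 + 1·x (degree < 2) with m(α_i) = c_i for every i, so c is indeed a codeword.


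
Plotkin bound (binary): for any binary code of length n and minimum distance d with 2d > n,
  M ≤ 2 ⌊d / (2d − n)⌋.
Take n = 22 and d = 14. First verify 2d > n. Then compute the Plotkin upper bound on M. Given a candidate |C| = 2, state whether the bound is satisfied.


Plotkin bound M ≤ 4; given |C| = 2 ≤ bound (satisfied).

Check applicability: 2d = 28, n = 22.
2d − n = 6 > 0, so Plotkin applies.
Compute d/(2d−n) = 14/6 ≈ 2.3333.
⌊d/(2d−n)⌋ = 2.
Plotkin bound: M ≤ 2·2 = 4.
Given |C| = 2, check: satisfied.
This |C| is below the Plotkin bound.


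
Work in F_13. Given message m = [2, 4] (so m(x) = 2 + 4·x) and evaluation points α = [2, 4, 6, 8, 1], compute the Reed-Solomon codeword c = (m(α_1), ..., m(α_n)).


c = [10, 5, 0, 8, 6]

Message polynomial: m(x) = 2 + 4·x (mod 13).
For each evaluation point α_i, compute m(α_i) mod 13:
  α_1 = 2: Horner steps 4 → 10, so m(2) = 10.
  α_2 = 4: Horner steps 4 → 5, so m(4) = 5.
  α_3 = 6: Horner steps 4 → 0, so m(6) = 0.
  α_4 = 8: Horner steps 4 → 8, so m(8) = 8.
  α_5 = 1: Horner steps 4 → 6, so m(1) = 6.
Codeword c = [10, 5, 0, 8, 6] ∈ F_13^5.


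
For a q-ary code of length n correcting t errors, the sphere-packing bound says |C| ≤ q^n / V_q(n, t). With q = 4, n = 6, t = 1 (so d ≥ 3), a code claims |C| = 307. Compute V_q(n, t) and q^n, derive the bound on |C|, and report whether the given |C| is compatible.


V_q(n, t) = 19, q^n = 4096, Hamming bound = 215, |C| = 307 > bound (violated).

Step 1: Compute V_q(n, t) = Σ_{j=0}^1 C(n, j) (q−1)^j.
  j = 0: C(6,0)·(3)^0 = 1·1 = 1.
  j = 1: C(6,1)·(3)^1 = 6·3 = 18.
  V_q(n, t) = 1 + 18 = 19.
Step 2: q^n = 4^6 = 4096.
Step 3: Hamming bound ⌊q^n / V_q(n,t)⌋ = ⌊4096/19⌋ = 215.
Step 4: Compare |C| = 307 to 215: violated.
The claimed |C| lies above the Hamming bound, so no 4-ary code of length 6 with d ≥ 3 can have 307 codewords.


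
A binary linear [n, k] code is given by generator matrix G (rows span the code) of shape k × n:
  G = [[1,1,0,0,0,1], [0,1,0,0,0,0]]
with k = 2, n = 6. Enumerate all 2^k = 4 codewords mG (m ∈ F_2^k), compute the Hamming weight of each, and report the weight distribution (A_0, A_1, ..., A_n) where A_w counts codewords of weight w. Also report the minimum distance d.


Weight distribution: A_0 = 1, A_1 = 1, A_2 = 1, A_3 = 1. Minimum distance d = 1.

Enumerate all 2^2 = 4 messages m ∈ F_2^2.
For each, compute codeword c = mG in F_2^6, then tally its weight.
  m = 00 → c = 000000, weight = 0.
  m = 10 → c = 110001, weight = 3.
  m = 01 → c = 010000, weight = 1.
  m = 11 → c = 100001, weight = 2.
Tally weights:
  weight 0: 1 codewords.
  weight 1: 1 codewords.
  weight 2: 1 codewords.
  weight 3: 1 codewords.
Minimum distance d = smallest w > 0 with A_w > 0 = 1.
Sanity: Σ A_w = 4 = 2^2 = 4 ✓.


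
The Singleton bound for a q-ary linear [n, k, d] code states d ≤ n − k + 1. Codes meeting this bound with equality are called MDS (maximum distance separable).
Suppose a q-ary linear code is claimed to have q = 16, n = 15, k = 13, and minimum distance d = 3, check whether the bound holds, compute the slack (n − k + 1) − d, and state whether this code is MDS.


Singleton RHS = n − k + 1 = 3, slack = 0, bound satisfied, MDS.

Singleton bound: d ≤ n − k + 1.
Here n = 15, k = 13, so n − k + 1 = 3.
Given d = 3, check d ≤ 3: YES.
Slack = (n − k + 1) − d = 0.
The code is MDS (slack = 0).
Description: the claimed parameters are [15, 13, 3]_16; such a code would be MDS (meets Singleton bound).


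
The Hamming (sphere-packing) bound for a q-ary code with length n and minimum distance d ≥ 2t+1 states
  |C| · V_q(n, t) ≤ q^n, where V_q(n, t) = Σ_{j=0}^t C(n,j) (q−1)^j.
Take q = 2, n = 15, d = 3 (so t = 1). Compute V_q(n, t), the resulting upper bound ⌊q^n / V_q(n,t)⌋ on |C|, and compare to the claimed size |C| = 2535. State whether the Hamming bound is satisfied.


V_q(n, t) = 16, q^n = 32768, Hamming bound = 2048, |C| = 2535 > bound (violated).

Step 1: Compute V_q(n, t) = Σ_{j=0}^1 C(n, j) (q−1)^j.
  j = 0: C(15,0)·(1)^0 = 1·1 = 1.
  j = 1: C(15,1)·(1)^1 = 15·1 = 15.
  V_q(n, t) = 1 + 15 = 16.
Step 2: q^n = 2^15 = 32768.
Step 3: Hamming bound ⌊q^n / V_q(n,t)⌋ = ⌊32768/16⌋ = 2048.
Step 4: Compare |C| = 2535 to 2048: violated.
The claimed |C| lies above the Hamming bound, so no 2-ary code of length 15 with d ≥ 3 can have 2535 codewords.


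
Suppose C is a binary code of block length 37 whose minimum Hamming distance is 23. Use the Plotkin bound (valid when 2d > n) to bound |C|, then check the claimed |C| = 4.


Plotkin bound M ≤ 4; given |C| = 4 ≤ bound (satisfied).

Check applicability: 2d = 46, n = 37.
2d − n = 9 > 0, so Plotkin applies.
Compute d/(2d−n) = 23/9 ≈ 2.5556.
⌊d/(2d−n)⌋ = 2.
Plotkin bound: M ≤ 2·2 = 4.
Given |C| = 4, check: satisfied.
This |C| is at the Plotkin bound.


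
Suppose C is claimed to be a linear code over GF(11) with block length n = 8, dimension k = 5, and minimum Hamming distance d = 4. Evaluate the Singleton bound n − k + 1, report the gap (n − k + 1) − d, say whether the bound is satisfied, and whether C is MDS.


Singleton RHS = n − k + 1 = 4, slack = 0, bound satisfied, MDS.

Singleton bound: d ≤ n − k + 1.
Here n = 8, k = 5, so n − k + 1 = 4.
Given d = 4, check d ≤ 4: YES.
Slack = (n − k + 1) − d = 0.
The code is MDS (slack = 0).
Description: the claimed parameters are [8, 5, 4]_11; such a code would be MDS (meets Singleton bound).


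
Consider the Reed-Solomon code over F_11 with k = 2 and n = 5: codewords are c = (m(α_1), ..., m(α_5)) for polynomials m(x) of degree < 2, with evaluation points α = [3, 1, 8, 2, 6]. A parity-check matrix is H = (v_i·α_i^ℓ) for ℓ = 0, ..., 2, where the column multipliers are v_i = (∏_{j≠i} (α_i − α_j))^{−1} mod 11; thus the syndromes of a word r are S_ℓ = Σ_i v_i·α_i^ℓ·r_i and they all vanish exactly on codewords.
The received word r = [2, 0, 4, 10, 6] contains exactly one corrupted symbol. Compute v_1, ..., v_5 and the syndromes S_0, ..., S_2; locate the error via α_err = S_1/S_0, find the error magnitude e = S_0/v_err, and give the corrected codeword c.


S = (6, 7, 10), error at position 1, error magnitude e = 4, c = [9, 0, 4, 10, 6].

Step 1: column multipliers v_i = (∏_{j≠i}(α_i − α_j))^{−1} mod 11.
  i = 1 (α = 3): (3−1)(3−8)(3−2)(3−6) = 2·(−5)·1·(−3) = 30 ≡ 8, so v_1 = 8^{−1} = 7 (mod 11).
  i = 2 (α = 1): (1−3)(1−8)(1−2)(1−6) = (−2)·(−7)·(−1)·(−5) = 70 ≡ 4, so v_2 = 4^{−1} = 3 (mod 11).
  i = 3 (α = 8): (8−3)(8−1)(8−2)(8−6) = 5·7·6·2 = 420 ≡ 2, so v_3 = 2^{−1} = 6 (mod 11).
  i = 4 (α = 2): (2−3)(2−1)(2−8)(2−6) = (−1)·1·(−6)·(−4) = −24 ≡ 9, so v_4 = 9^{−1} = 5 (mod 11).
  i = 5 (α = 6): (6−3)(6−1)(6−8)(6−2) = 3·5·(−2)·4 = −120 ≡ 1, so v_5 = 1^{−1} = 1 (mod 11).
  v = [7, 3, 6, 5, 1].
Step 2: syndromes of r = [2, 0, 4, 10, 6] (all sums mod 11).
  S_0 = Σ v_i r_i = 7·2 + 3·0 + 6·4 + 5·10 + 1·6 = 94 ≡ 6.
  S_1 = Σ v_i α_i r_i = 7·3·2 + 3·1·0 + 6·8·4 + 5·2·10 + 1·6·6 = 370 ≡ 7.
  α_i^2 mod 11 = [9, 1, 9, 4, 3].
  S_2 = Σ v_i α_i^2 r_i = 7·9·2 + 3·1·0 + 6·9·4 + 5·4·10 + 1·3·6 = 560 ≡ 10.
  S = (6, 7, 10) ≠ 0, so r is not a codeword (an error is present).
Step 3: locate the error. For a single error e at position i, S_ℓ = v_i·e·α_i^ℓ, so α_err = S_1/S_0.
  S_0^{−1} = 6^{−1} = 2 (mod 11), so α_err = 7·2 = 14 ≡ 3 = α_1. Error position i = 1.
  Consistency check: S_2/S_1 = 10·8 = 80 ≡ 3 = α_err ✓ (single-error assumption holds).
Step 4: error magnitude e = S_0/v_1 = S_0·∏_{j≠1}(α_1 − α_j) = 6·8 = 48 ≡ 4 (mod 11).
Step 5: correct position 1: c_1 = r_1 − e = 2 − 4 ≡ 9 (mod 11). Hence c = [9, 0, 4, 10, 6].
  Check: interpolating c through the α_i gives m(x) = 1 + 10·x (degree < 2) with m(α_i) = c_i for every i, so c is indeed a codeword.


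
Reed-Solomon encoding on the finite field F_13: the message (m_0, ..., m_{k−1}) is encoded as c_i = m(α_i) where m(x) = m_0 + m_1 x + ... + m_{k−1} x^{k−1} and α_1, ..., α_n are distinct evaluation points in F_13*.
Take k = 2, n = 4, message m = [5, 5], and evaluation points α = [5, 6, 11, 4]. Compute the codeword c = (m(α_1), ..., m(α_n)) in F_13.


c = [4, 9, 8, 12]

Message polynomial: m(x) = 5 + 5·x (mod 13).
For each evaluation point α_i, compute m(α_i) mod 13:
  α_1 = 5: Horner steps 5 → 4, so m(5) = 4.
  α_2 = 6: Horner steps 5 → 9, so m(6) = 9.
  α_3 = 11: Horner steps 5 → 8, so m(11) = 8.
  α_4 = 4: Horner steps 5 → 12, so m(4) = 12.
Codeword c = [4, 9, 8, 12] ∈ F_13^4.


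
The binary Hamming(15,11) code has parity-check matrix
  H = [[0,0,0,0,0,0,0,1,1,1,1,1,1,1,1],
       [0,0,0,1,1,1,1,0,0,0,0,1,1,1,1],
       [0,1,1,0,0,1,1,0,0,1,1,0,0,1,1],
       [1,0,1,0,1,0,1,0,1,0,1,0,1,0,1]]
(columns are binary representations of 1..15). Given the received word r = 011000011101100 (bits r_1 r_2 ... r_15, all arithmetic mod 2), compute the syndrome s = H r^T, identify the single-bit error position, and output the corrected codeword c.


s = (1, 0, 1, 1)^T, error position = 11, corrected codeword c = 011000011111100

Compute s = H r^T mod 2 one row at a time:
  s_1 = 1 + 1 + 1 + 0 + 1 + 1 + 0 + 0 = 5 ≡ 1 (mod 2).
  s_2 = 0 + 0 + 0 + 0 + 1 + 1 + 0 + 0 = 2 ≡ 0 (mod 2).
  s_3 = 1 + 1 + 0 + 0 + 1 + 0 + 0 + 0 = 3 ≡ 1 (mod 2).
  s_4 = 0 + 1 + 0 + 0 + 1 + 0 + 1 + 0 = 3 ≡ 1 (mod 2).
s = (1, 0, 1, 1)^T — this equals column 11 of H (binary 1011), so error is at position 11.
Correct: flip bit 11 of r = 011000011101100 to get c = 011000011111100.


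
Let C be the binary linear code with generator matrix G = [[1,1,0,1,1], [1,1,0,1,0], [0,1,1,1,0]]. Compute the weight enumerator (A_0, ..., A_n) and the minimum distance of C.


Weight distribution: A_0 = 1, A_1 = 1, A_2 = 1, A_3 = 3, A_4 = 2. Minimum distance d = 1.

Enumerate all 2^3 = 8 messages m ∈ F_2^3.
For each, compute codeword c = mG in F_2^5, then tally its weight.
  m = 000 → c = 00000, weight = 0.
  m = 100 → c = 11011, weight = 4.
  m = 010 → c = 11010, weight = 3.
  m = 110 → c = 00001, weight = 1.
  m = 001 → c = 01110, weight = 3.
  m = 101 → c = 10101, weight = 3.
  m = 011 → c = 10100, weight = 2.
  m = 111 → c = 01111, weight = 4.
Tally weights:
  weight 0: 1 codewords.
  weight 1: 1 codewords.
  weight 2: 1 codewords.
  weight 3: 3 codewords.
  weight 4: 2 codewords.
Minimum distance d = smallest w > 0 with A_w > 0 = 1.
Sanity: Σ A_w = 8 = 2^3 = 8 ✓.


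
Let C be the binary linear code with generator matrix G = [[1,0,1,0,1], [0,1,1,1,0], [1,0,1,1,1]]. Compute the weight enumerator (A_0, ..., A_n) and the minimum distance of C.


Weight distribution: A_0 = 1, A_1 = 1, A_2 = 1, A_3 = 3, A_4 = 2. Minimum distance d = 1.

Enumerate all 2^3 = 8 messages m ∈ F_2^3.
For each, compute codeword c = mG in F_2^5, then tally its weight.
  m = 000 → c = 00000, weight = 0.
  m = 100 → c = 10101, weight = 3.
  m = 010 → c = 01110, weight = 3.
  m = 110 → c = 11011, weight = 4.
  m = 001 → c = 10111, weight = 4.
  m = 101 → c = 00010, weight = 1.
  m = 011 → c = 11001, weight = 3.
  m = 111 → c = 01100, weight = 2.
Tally weights:
  weight 0: 1 codewords.
  weight 1: 1 codewords.
  weight 2: 1 codewords.
  weight 3: 3 codewords.
  weight 4: 2 codewords.
Minimum distance d = smallest w > 0 with A_w > 0 = 1.
Sanity: Σ A_w = 8 = 2^3 = 8 ✓.


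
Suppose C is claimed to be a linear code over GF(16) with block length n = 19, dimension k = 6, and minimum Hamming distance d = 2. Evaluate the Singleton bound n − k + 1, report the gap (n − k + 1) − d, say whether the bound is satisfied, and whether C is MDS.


Singleton RHS = n − k + 1 = 14, slack = 12, bound satisfied, not MDS.

Singleton bound: d ≤ n − k + 1.
Here n = 19, k = 6, so n − k + 1 = 14.
Given d = 2, check d ≤ 14: YES.
Slack = (n − k + 1) − d = 12.
The code is NOT MDS (slack = 12 > 0).
Description: the claimed parameters are [19, 6, 2]_16; such a code would be non-MDS.


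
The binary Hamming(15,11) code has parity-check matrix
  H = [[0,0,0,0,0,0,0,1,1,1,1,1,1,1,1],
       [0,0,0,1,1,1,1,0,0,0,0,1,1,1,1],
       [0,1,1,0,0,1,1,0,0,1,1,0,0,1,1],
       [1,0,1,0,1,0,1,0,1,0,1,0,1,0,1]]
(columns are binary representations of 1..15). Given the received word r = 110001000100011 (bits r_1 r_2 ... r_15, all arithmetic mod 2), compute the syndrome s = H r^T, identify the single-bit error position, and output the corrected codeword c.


s = (1, 1, 1, 0)^T, error position = 14, corrected codeword c = 110001000100001

Compute s = H r^T mod 2 one row at a time:
  s_1 = 0 + 0 + 1 + 0 + 0 + 0 + 1 + 1 = 3 ≡ 1 (mod 2).
  s_2 = 0 + 0 + 1 + 0 + 0 + 0 + 1 + 1 = 3 ≡ 1 (mod 2).
  s_3 = 1 + 0 + 1 + 0 + 1 + 0 + 1 + 1 = 5 ≡ 1 (mod 2).
  s_4 = 1 + 0 + 0 + 0 + 0 + 0 + 0 + 1 = 2 ≡ 0 (mod 2).
s = (1, 1, 1, 0)^T — this equals column 14 of H (binary 1110), so error is at position 14.
Correct: flip bit 14 of r = 110001000100011 to get c = 110001000100001.


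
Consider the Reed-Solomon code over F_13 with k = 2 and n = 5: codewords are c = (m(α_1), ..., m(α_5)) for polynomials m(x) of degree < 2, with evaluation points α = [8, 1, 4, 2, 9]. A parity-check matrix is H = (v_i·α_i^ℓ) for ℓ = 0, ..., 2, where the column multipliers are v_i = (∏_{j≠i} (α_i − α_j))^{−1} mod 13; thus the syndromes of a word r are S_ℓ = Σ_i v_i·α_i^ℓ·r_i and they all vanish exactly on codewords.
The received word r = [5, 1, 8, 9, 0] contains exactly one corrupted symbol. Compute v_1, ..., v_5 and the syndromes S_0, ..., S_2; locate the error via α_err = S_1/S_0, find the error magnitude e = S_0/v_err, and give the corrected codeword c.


S = (3, 12, 9), error at position 3, error magnitude e = 9, c = [5, 1, 12, 9, 0].

Step 1: column multipliers v_i = (∏_{j≠i}(α_i − α_j))^{−1} mod 13.
  i = 1 (α = 8): (8−1)(8−4)(8−2)(8−9) = 7·4·6·(−1) = −168 ≡ 1, so v_1 = 1^{−1} = 1 (mod 13).
  i = 2 (α = 1): (1−8)(1−4)(1−2)(1−9) = (−7)·(−3)·(−1)·(−8) = 168 ≡ 12, so v_2 = 12^{−1} = 12 (mod 13).
  i = 3 (α = 4): (4−8)(4−1)(4−2)(4−9) = (−4)·3·2·(−5) = 120 ≡ 3, so v_3 = 3^{−1} = 9 (mod 13).
  i = 4 (α = 2): (2−8)(2−1)(2−4)(2−9) = (−6)·1·(−2)·(−7) = −84 ≡ 7, so v_4 = 7^{−1} = 2 (mod 13).
  i = 5 (α = 9): (9−8)(9−1)(9−4)(9−2) = 1·8·5·7 = 280 ≡ 7, so v_5 = 7^{−1} = 2 (mod 13).
  v = [1, 12, 9, 2, 2].
Step 2: syndromes of r = [5, 1, 8, 9, 0] (all sums mod 13).
  S_0 = Σ v_i r_i = 1·5 + 12·1 + 9·8 + 2·9 + 2·0 = 107 ≡ 3.
  S_1 = Σ v_i α_i r_i = 1·8·5 + 12·1·1 + 9·4·8 + 2·2·9 + 2·9·0 = 376 ≡ 12.
  α_i^2 mod 13 = [12, 1, 3, 4, 3].
  S_2 = Σ v_i α_i^2 r_i = 1·12·5 + 12·1·1 + 9·3·8 + 2·4·9 + 2·3·0 = 360 ≡ 9.
  S = (3, 12, 9) ≠ 0, so r is not a codeword (an error is present).
Step 3: locate the error. For a single error e at position i, S_ℓ = v_i·e·α_i^ℓ, so α_err = S_1/S_0.
  S_0^{−1} = 3^{−1} = 9 (mod 13), so α_err = 12·9 = 108 ≡ 4 = α_3. Error position i = 3.
  Consistency check: S_2/S_1 = 9·12 = 108 ≡ 4 = α_err ✓ (single-error assumption holds).
Step 4: error magnitude e = S_0/v_3 = S_0·∏_{j≠3}(α_3 − α_j) = 3·3 = 9 ≡ 9 (mod 13).
Step 5: correct position 3: c_3 = r_3 − e = 8 − 9 ≡ 12 (mod 13). Hence c = [5, 1, 12, 9, 0].
  Check: interpolating c through the α_i gives m(x) = 6 + 8·x (degree < 2) with m(α_i) = c_i for every i, so c is indeed a codeword.


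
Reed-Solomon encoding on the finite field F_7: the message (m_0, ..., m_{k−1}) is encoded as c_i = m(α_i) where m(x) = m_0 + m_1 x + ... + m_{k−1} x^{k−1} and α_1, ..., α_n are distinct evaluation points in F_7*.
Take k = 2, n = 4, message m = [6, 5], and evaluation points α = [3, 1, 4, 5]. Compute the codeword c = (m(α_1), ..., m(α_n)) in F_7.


c = [0, 4, 5, 3]

Message polynomial: m(x) = 6 + 5·x (mod 7).
For each evaluation point α_i, compute m(α_i) mod 7:
  α_1 = 3: Horner steps 5 → 0, so m(3) = 0.
  α_2 = 1: Horner steps 5 → 4, so m(1) = 4.
  α_3 = 4: Horner steps 5 → 5, so m(4) = 5.
  α_4 = 5: Horner steps 5 → 3, so m(5) = 3.
Codeword c = [0, 4, 5, 3] ∈ F_7^4.


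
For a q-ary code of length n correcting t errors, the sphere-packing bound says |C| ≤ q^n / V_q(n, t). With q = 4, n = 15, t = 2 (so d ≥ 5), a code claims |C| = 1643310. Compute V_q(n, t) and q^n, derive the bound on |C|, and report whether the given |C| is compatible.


V_q(n, t) = 991, q^n = 1073741824, Hamming bound = 1083493, |C| = 1643310 > bound (violated).

Step 1: Compute V_q(n, t) = Σ_{j=0}^2 C(n, j) (q−1)^j.
  j = 0: C(15,0)·(3)^0 = 1·1 = 1.
  j = 1: C(15,1)·(3)^1 = 15·3 = 45.
  j = 2: C(15,2)·(3)^2 = 105·9 = 945.
  V_q(n, t) = 1 + 45 + 945 = 991.
Step 2: q^n = 4^15 = 1073741824.
Step 3: Hamming bound ⌊q^n / V_q(n,t)⌋ = ⌊1073741824/991⌋ = 1083493.
Step 4: Compare |C| = 1643310 to 1083493: violated.
The claimed |C| lies above the Hamming bound, so no 4-ary code of length 15 with d ≥ 5 can have 1643310 codewords.


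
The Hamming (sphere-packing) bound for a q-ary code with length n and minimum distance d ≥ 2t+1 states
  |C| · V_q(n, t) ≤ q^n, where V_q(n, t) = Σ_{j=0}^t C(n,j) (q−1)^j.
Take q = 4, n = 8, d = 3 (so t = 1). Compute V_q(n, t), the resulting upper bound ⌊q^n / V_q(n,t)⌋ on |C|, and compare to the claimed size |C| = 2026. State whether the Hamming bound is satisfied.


V_q(n, t) = 25, q^n = 65536, Hamming bound = 2621, |C| = 2026 ≤ bound (satisfied).

Step 1: Compute V_q(n, t) = Σ_{j=0}^1 C(n, j) (q−1)^j.
  j = 0: C(8,0)·(3)^0 = 1·1 = 1.
  j = 1: C(8,1)·(3)^1 = 8·3 = 24.
  V_q(n, t) = 1 + 24 = 25.
Step 2: q^n = 4^8 = 65536.
Step 3: Hamming bound ⌊q^n / V_q(n,t)⌋ = ⌊65536/25⌋ = 2621.
Step 4: Compare |C| = 2026 to 2621: satisfied.
The claimed |C| lies below the Hamming bound.


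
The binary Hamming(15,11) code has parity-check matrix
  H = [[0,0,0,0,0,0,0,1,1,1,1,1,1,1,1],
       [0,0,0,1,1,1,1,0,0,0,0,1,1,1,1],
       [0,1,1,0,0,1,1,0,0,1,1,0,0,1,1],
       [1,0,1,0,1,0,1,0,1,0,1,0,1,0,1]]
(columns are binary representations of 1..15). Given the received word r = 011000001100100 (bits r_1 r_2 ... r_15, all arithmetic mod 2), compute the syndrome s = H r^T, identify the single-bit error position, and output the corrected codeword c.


s = (1, 1, 1, 1)^T, error position = 15, corrected codeword c = 011000001100101

Compute s = H r^T mod 2 one row at a time:
  s_1 = 0 + 1 + 1 + 0 + 0 + 1 + 0 + 0 = 3 ≡ 1 (mod 2).
  s_2 = 0 + 0 + 0 + 0 + 0 + 1 + 0 + 0 = 1 ≡ 1 (mod 2).
  s_3 = 1 + 1 + 0 + 0 + 1 + 0 + 0 + 0 = 3 ≡ 1 (mod 2).
  s_4 = 0 + 1 + 0 + 0 + 1 + 0 + 1 + 0 = 3 ≡ 1 (mod 2).
s = (1, 1, 1, 1)^T — this equals column 15 of H (binary 1111), so error is at position 15.
Correct: flip bit 15 of r = 011000001100100 to get c = 011000001100101.


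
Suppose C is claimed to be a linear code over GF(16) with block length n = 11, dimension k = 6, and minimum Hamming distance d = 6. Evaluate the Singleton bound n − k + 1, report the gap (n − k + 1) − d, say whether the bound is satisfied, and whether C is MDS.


Singleton RHS = n − k + 1 = 6, slack = 0, bound satisfied, MDS.

Singleton bound: d ≤ n − k + 1.
Here n = 11, k = 6, so n − k + 1 = 6.
Given d = 6, check d ≤ 6: YES.
Slack = (n − k + 1) − d = 0.
The code is MDS (slack = 0).
Description: the claimed parameters are [11, 6, 6]_16; such a code would be MDS (meets Singleton bound).


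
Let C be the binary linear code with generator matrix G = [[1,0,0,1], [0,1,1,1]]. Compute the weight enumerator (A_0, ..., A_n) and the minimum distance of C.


Weight distribution: A_0 = 1, A_2 = 1, A_3 = 2. Minimum distance d = 2.

Enumerate all 2^2 = 4 messages m ∈ F_2^2.
For each, compute codeword c = mG in F_2^4, then tally its weight.
  m = 00 → c = 0000, weight = 0.
  m = 10 → c = 1001, weight = 2.
  m = 01 → c = 0111, weight = 3.
  m = 11 → c = 1110, weight = 3.
Tally weights:
  weight 0: 1 codewords.
  weight 2: 1 codewords.
  weight 3: 2 codewords.
Minimum distance d = smallest w > 0 with A_w > 0 = 2.
Sanity: Σ A_w = 4 = 2^2 = 4 ✓.


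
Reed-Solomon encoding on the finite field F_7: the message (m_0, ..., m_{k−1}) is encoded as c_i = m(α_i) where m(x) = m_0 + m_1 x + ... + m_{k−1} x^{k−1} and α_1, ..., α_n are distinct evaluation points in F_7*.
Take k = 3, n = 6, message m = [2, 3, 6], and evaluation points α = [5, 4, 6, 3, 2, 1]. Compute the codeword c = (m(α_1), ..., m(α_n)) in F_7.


c = [6, 5, 5, 2, 4, 4]

Message polynomial: m(x) = 2 + 3·x + 6·x^2 (mod 7).
For each evaluation point α_i, compute m(α_i) mod 7:
  α_1 = 5: Horner steps 6 → 5 → 6, so m(5) = 6.
  α_2 = 4: Horner steps 6 → 6 → 5, so m(4) = 5.
  α_3 = 6: Horner steps 6 → 4 → 5, so m(6) = 5.
  α_4 = 3: Horner steps 6 → 0 → 2, so m(3) = 2.
  α_5 = 2: Horner steps 6 → 1 → 4, so m(2) = 4.
  α_6 = 1: Horner steps 6 → 2 → 4, so m(1) = 4.
Codeword c = [6, 5, 5, 2, 4, 4] ∈ F_7^6.


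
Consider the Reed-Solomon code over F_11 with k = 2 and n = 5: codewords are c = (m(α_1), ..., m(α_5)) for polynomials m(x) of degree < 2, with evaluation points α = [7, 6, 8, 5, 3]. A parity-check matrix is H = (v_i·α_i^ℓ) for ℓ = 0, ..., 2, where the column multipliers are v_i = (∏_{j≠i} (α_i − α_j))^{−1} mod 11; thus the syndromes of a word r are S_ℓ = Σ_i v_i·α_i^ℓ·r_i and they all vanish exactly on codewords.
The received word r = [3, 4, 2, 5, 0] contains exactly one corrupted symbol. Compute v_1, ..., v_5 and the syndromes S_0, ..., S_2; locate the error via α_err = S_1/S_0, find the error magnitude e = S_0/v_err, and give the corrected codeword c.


S = (7, 10, 8), error at position 5, error magnitude e = 4, c = [3, 4, 2, 5, 7].

Step 1: column multipliers v_i = (∏_{j≠i}(α_i − α_j))^{−1} mod 11.
  i = 1 (α = 7): (7−6)(7−8)(7−5)(7−3) = 1·(−1)·2·4 = −8 ≡ 3, so v_1 = 3^{−1} = 4 (mod 11).
  i = 2 (α = 6): (6−7)(6−8)(6−5)(6−3) = (−1)·(−2)·1·3 = 6 ≡ 6, so v_2 = 6^{−1} = 2 (mod 11).
  i = 3 (α = 8): (8−7)(8−6)(8−5)(8−3) = 1·2·3·5 = 30 ≡ 8, so v_3 = 8^{−1} = 7 (mod 11).
  i = 4 (α = 5): (5−7)(5−6)(5−8)(5−3) = (−2)·(−1)·(−3)·2 = −12 ≡ 10, so v_4 = 10^{−1} = 10 (mod 11).
  i = 5 (α = 3): (3−7)(3−6)(3−8)(3−5) = (−4)·(−3)·(−5)·(−2) = 120 ≡ 10, so v_5 = 10^{−1} = 10 (mod 11).
  v = [4, 2, 7, 10, 10].
Step 2: syndromes of r = [3, 4, 2, 5, 0] (all sums mod 11).
  S_0 = Σ v_i r_i = 4·3 + 2·4 + 7·2 + 10·5 + 10·0 = 84 ≡ 7.
  S_1 = Σ v_i α_i r_i = 4·7·3 + 2·6·4 + 7·8·2 + 10·5·5 + 10·3·0 = 494 ≡ 10.
  α_i^2 mod 11 = [5, 3, 9, 3, 9].
  S_2 = Σ v_i α_i^2 r_i = 4·5·3 + 2·3·4 + 7·9·2 + 10·3·5 + 10·9·0 = 360 ≡ 8.
  S = (7, 10, 8) ≠ 0, so r is not a codeword (an error is present).
Step 3: locate the error. For a single error e at position i, S_ℓ = v_i·e·α_i^ℓ, so α_err = S_1/S_0.
  S_0^{−1} = 7^{−1} = 8 (mod 11), so α_err = 10·8 = 80 ≡ 3 = α_5. Error position i = 5.
  Consistency check: S_2/S_1 = 8·10 = 80 ≡ 3 = α_err ✓ (single-error assumption holds).
Step 4: error magnitude e = S_0/v_5 = S_0·∏_{j≠5}(α_5 − α_j) = 7·10 = 70 ≡ 4 (mod 11).
Step 5: correct position 5: c_5 = r_5 − e = 0 − 4 ≡ 7 (mod 11). Hence c = [3, 4, 2, 5, 7].
  Check: interpolating c through the α_i gives m(x) = 10 + 10·x (degree < 2) with m(α_i) = c_i for every i, so c is indeed a codeword.


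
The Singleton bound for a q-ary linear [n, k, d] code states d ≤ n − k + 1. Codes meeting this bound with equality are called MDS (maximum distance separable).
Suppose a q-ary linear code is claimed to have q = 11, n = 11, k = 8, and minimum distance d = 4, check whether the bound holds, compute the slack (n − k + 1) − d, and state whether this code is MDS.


Singleton RHS = n − k + 1 = 4, slack = 0, bound satisfied, MDS.

Singleton bound: d ≤ n − k + 1.
Here n = 11, k = 8, so n − k + 1 = 4.
Given d = 4, check d ≤ 4: YES.
Slack = (n − k + 1) − d = 0.
The code is MDS (slack = 0).
Description: the claimed parameters are [11, 8, 4]_11; such a code would be MDS (meets Singleton bound).


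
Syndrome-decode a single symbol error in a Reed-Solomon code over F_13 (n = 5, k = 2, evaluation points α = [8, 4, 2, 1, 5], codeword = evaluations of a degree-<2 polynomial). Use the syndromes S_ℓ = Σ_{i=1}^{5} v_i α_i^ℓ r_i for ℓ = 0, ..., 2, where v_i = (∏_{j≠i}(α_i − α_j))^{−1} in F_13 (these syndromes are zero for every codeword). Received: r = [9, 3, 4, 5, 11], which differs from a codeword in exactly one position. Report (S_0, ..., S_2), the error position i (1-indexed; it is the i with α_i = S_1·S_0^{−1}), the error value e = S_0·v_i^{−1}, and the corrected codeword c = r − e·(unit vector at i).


S = (10, 7, 1), error at position 3, error magnitude e = 4, c = [9, 3, 0, 5, 11].

Step 1: column multipliers v_i = (∏_{j≠i}(α_i − α_j))^{−1} mod 13.
  i = 1 (α = 8): (8−4)(8−2)(8−1)(8−5) = 4·6·7·3 = 504 ≡ 10, so v_1 = 10^{−1} = 4 (mod 13).
  i = 2 (α = 4): (4−8)(4−2)(4−1)(4−5) = (−4)·2·3·(−1) = 24 ≡ 11, so v_2 = 11^{−1} = 6 (mod 13).
  i = 3 (α = 2): (2−8)(2−4)(2−1)(2−5) = (−6)·(−2)·1·(−3) = −36 ≡ 3, so v_3 = 3^{−1} = 9 (mod 13).
  i = 4 (α = 1): (1−8)(1−4)(1−2)(1−5) = (−7)·(−3)·(−1)·(−4) = 84 ≡ 6, so v_4 = 6^{−1} = 11 (mod 13).
  i = 5 (α = 5): (5−8)(5−4)(5−2)(5−1) = (−3)·1·3·4 = −36 ≡ 3, so v_5 = 3^{−1} = 9 (mod 13).
  v = [4, 6, 9, 11, 9].
Step 2: syndromes of r = [9, 3, 4, 5, 11] (all sums mod 13).
  S_0 = Σ v_i r_i = 4·9 + 6·3 + 9·4 + 11·5 + 9·11 = 244 ≡ 10.
  S_1 = Σ v_i α_i r_i = 4·8·9 + 6·4·3 + 9·2·4 + 11·1·5 + 9·5·11 = 982 ≡ 7.
  α_i^2 mod 13 = [12, 3, 4, 1, 12].
  S_2 = Σ v_i α_i^2 r_i = 4·12·9 + 6·3·3 + 9·4·4 + 11·1·5 + 9·12·11 = 1873 ≡ 1.
  S = (10, 7, 1) ≠ 0, so r is not a codeword (an error is present).
Step 3: locate the error. For a single error e at position i, S_ℓ = v_i·e·α_i^ℓ, so α_err = S_1/S_0.
  S_0^{−1} = 10^{−1} = 4 (mod 13), so α_err = 7·4 = 28 ≡ 2 = α_3. Error position i = 3.
  Consistency check: S_2/S_1 = 1·2 = 2 ≡ 2 = α_err ✓ (single-error assumption holds).
Step 4: error magnitude e = S_0/v_3 = S_0·∏_{j≠3}(α_3 − α_j) = 10·3 = 30 ≡ 4 (mod 13).
Step 5: correct position 3: c_3 = r_3 − e = 4 − 4 ≡ 0 (mod 13). Hence c = [9, 3, 0, 5, 11].
  Check: interpolating c through the α_i gives m(x) = 10 + 8·x (degree < 2) with m(α_i) = c_i for every i, so c is indeed a codeword.
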